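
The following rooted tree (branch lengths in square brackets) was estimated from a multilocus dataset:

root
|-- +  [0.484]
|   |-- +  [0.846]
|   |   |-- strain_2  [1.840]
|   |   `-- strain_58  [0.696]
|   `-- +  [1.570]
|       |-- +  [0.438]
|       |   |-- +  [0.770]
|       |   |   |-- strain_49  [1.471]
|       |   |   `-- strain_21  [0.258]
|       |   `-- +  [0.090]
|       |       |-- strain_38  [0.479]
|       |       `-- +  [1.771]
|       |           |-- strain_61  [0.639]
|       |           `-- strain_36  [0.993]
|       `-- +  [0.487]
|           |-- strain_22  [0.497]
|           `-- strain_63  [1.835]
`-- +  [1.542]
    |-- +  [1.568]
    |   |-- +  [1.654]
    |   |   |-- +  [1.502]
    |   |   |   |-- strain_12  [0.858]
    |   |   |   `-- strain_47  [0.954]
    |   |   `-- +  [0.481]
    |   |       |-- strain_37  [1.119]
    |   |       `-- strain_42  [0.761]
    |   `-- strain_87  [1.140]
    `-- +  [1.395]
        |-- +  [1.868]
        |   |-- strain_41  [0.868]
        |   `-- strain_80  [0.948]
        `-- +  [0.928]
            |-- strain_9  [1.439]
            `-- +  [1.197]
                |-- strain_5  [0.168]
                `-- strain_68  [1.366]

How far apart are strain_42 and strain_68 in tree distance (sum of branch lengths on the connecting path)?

9.350

The path runs strain_42 → … → MRCA → … → strain_68; the MRCA is the node subtending ((((strain_12,strain_47),(strain_37,strain_42)),strain_87),((strain_41,strain_80),(strain_9,(strain_5,strain_68)))).
Branch lengths along that path: 0.761 + 0.481 + 1.654 + 1.568 + 1.395 + 0.928 + 1.197 + 1.366 = 9.350.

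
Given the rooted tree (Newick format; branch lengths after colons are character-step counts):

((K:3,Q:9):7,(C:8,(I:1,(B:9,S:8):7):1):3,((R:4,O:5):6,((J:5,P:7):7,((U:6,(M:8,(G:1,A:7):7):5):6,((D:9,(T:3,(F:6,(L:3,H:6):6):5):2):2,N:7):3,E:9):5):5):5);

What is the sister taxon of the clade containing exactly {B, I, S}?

The clade containing exactly {B, I, S} attaches to the tree at the node subtending (C,(I,(B,S))).
The other lineage descending from that same node — the sister group — is the single tip C.

C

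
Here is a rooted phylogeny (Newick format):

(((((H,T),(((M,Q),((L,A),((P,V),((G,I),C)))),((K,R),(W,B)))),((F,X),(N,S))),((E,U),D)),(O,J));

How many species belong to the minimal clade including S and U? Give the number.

22

The MRCA of S and U is the node subtending ((((H,T),(((M,Q),((L,A),((P,V),((G,I),C)))),((K,R),(W,B)))),((F,X),(N,S))),((E,U),D)).
That clade contains 22 terminal taxa: A, B, C, D, E, F, G, H, I, K, L, M, N, P, Q, R, S, T, U, V, W, X.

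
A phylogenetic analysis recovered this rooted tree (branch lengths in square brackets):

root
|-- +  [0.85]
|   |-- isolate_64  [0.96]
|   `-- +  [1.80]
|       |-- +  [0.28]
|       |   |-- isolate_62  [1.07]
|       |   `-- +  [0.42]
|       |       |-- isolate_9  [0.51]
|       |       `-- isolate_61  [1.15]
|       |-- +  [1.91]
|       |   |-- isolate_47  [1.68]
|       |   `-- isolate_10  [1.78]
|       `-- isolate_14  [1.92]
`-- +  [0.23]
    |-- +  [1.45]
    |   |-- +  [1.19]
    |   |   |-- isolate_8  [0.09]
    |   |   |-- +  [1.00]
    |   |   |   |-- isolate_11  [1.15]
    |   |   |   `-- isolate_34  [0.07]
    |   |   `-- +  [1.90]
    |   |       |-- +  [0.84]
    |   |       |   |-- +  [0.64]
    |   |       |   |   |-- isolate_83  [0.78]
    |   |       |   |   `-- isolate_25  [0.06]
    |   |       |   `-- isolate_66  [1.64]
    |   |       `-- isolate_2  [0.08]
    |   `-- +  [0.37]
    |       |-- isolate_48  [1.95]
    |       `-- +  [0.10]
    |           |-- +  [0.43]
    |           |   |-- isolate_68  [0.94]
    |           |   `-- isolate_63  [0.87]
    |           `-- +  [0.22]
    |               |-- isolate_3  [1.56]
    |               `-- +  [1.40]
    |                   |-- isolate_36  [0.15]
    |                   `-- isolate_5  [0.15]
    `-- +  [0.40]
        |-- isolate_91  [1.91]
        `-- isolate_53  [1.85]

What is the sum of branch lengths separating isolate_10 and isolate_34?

The path runs isolate_10 → … → MRCA → … → isolate_34; the MRCA is the root of the tree.
Branch lengths along that path: 1.78 + 1.91 + 1.80 + 0.85 + 0.23 + 1.45 + 1.19 + 1.00 + 0.07 = 10.28.

10.28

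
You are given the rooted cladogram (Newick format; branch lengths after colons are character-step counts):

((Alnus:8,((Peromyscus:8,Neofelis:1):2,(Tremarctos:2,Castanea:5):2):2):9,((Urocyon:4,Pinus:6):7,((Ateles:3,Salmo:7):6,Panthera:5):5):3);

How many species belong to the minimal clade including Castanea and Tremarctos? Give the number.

2

The MRCA of Castanea and Tremarctos is the node subtending (Tremarctos,Castanea).
That clade contains 2 terminal taxa: Castanea, Tremarctos.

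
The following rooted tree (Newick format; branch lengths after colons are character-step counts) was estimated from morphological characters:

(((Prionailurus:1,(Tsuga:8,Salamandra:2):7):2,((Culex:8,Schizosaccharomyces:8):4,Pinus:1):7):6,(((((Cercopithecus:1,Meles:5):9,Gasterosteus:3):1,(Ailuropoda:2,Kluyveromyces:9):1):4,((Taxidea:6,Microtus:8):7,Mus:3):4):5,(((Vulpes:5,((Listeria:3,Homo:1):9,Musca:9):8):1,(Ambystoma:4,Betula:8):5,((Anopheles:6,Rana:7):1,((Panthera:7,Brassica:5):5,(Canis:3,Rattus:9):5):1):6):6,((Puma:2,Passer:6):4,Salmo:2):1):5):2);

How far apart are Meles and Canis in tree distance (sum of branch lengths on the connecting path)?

The path runs Meles → … → MRCA → … → Canis; the MRCA is the node subtending (((((Cercopithecus,Meles),Gasterosteus),(Ailuropoda,Kluyveromyces)),((Taxidea,Microtus),Mus)),(((Vulpes,((Listeria,Homo),Musca)),(Ambystoma,Betula),((Anopheles,Rana),((Panthera,Brassica),(Canis,Rattus)))),((Puma,Passer),Salmo))).
Branch lengths along that path: 5 + 9 + 1 + 4 + 5 + 5 + 6 + 6 + 1 + 5 + 3 = 50.

50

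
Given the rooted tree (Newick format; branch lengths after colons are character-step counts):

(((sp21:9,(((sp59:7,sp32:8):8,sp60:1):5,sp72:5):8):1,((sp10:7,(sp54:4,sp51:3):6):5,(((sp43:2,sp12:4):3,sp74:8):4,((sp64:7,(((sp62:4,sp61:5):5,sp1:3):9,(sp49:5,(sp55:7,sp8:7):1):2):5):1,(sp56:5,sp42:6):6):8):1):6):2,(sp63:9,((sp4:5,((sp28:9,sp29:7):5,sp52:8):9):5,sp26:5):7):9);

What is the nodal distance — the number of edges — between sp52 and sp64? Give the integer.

11

The MRCA of sp52 and sp64 is the root of the tree.
From sp52 up to that node: 5 branches. From sp64 up to the same node: 6 branches. Total: 5 + 6 = 11.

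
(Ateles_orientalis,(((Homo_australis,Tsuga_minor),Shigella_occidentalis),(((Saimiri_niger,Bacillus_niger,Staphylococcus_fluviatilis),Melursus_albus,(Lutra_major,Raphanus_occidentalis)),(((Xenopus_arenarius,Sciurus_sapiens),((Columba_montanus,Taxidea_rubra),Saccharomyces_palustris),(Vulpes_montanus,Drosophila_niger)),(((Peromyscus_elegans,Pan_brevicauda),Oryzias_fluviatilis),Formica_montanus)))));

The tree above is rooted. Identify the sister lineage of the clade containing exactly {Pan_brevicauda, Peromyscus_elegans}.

The clade containing exactly {Pan_brevicauda, Peromyscus_elegans} attaches to the tree at the node subtending ((Peromyscus_elegans,Pan_brevicauda),Oryzias_fluviatilis).
The other lineage descending from that same node — the sister group — is the single tip Oryzias_fluviatilis.

Oryzias_fluviatilis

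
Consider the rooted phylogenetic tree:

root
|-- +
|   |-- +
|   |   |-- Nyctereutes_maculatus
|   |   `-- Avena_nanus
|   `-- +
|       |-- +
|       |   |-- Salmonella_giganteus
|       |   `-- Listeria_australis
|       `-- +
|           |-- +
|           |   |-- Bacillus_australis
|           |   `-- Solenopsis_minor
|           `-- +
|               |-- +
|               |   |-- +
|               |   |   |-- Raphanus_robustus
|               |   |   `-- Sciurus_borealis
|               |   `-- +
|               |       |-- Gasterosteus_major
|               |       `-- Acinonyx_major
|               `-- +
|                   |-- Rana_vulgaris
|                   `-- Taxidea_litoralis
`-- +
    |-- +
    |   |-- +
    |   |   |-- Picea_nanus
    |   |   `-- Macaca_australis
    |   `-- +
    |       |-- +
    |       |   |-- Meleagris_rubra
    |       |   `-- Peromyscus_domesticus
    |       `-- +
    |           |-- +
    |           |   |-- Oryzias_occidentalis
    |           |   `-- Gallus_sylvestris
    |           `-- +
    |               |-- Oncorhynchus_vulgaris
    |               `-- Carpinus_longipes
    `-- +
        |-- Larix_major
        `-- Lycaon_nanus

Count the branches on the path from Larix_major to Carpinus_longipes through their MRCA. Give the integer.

7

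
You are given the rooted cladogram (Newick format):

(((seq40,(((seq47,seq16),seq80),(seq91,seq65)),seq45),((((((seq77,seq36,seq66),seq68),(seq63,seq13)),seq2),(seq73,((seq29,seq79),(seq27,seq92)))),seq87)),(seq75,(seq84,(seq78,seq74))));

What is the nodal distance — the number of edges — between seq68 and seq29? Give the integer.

8

The MRCA of seq68 and seq29 is the node subtending (((((seq77,seq36,seq66),seq68),(seq63,seq13)),seq2),(seq73,((seq29,seq79),(seq27,seq92)))).
From seq68 up to that node: 4 branches. From seq29 up to the same node: 4 branches. Total: 4 + 4 = 8.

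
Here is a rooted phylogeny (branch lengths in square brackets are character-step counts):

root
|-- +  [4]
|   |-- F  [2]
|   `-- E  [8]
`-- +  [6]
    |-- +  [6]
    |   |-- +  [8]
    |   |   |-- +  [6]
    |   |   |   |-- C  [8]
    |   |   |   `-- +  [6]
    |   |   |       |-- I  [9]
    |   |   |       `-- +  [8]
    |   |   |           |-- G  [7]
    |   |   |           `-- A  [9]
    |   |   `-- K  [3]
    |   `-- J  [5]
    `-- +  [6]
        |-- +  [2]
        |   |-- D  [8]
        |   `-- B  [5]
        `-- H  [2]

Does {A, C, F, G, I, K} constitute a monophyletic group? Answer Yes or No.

No

The MRCA of the listed taxa is the root, so the smallest clade containing them is the whole tree.
That clade also contains B, D, E, H, J, which are not in the proposed group, so the group is not monophyletic.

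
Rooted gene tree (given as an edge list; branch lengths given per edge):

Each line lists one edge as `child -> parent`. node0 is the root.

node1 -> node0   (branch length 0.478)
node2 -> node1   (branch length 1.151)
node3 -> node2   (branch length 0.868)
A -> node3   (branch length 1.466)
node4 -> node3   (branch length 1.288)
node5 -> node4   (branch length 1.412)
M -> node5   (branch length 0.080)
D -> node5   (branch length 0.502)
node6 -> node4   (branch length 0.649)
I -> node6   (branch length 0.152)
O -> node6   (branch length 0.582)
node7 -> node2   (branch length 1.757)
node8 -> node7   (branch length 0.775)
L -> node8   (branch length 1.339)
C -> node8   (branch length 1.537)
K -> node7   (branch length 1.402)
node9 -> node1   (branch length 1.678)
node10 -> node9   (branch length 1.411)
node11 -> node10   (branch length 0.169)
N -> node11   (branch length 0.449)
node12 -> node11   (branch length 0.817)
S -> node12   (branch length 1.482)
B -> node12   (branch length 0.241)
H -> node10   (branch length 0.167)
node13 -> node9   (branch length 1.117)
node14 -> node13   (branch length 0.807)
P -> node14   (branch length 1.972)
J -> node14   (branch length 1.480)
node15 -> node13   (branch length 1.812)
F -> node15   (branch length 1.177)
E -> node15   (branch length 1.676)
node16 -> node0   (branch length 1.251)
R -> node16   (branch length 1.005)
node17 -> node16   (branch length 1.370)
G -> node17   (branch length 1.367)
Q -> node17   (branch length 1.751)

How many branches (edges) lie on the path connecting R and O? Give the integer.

The MRCA of R and O is the root of the tree.
From R up to that node: 2 branches. From O up to the same node: 6 branches. Total: 2 + 6 = 8.

8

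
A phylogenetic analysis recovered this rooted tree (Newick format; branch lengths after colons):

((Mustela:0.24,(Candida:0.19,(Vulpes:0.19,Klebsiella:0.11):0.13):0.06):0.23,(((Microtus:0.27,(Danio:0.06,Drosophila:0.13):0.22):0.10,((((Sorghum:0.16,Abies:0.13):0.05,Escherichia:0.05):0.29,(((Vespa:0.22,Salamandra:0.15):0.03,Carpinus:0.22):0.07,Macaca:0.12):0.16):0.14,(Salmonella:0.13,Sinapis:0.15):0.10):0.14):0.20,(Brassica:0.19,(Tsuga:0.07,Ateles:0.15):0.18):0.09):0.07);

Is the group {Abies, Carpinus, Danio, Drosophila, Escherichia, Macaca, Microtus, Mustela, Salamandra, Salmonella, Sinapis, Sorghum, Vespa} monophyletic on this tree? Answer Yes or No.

No

The MRCA of the listed taxa is the root, so the smallest clade containing them is the whole tree.
That clade also contains Ateles, Brassica, Candida, Klebsiella, Tsuga, Vulpes, which are not in the proposed group, so the group is not monophyletic.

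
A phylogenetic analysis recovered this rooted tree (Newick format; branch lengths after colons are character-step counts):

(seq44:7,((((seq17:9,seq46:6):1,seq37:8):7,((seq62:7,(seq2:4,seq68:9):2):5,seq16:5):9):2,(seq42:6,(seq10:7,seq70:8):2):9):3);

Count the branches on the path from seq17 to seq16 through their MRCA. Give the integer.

5

The MRCA of seq17 and seq16 is the node subtending (((seq17,seq46),seq37),((seq62,(seq2,seq68)),seq16)).
From seq17 up to that node: 3 branches. From seq16 up to the same node: 2 branches. Total: 3 + 2 = 5.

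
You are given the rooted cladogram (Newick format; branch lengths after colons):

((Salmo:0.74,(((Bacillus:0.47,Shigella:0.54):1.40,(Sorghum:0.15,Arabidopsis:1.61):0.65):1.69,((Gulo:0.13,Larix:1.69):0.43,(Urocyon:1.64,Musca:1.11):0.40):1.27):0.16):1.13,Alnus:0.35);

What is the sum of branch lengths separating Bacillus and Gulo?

The path runs Bacillus → … → MRCA → … → Gulo; the MRCA is the node subtending (((Bacillus,Shigella),(Sorghum,Arabidopsis)),((Gulo,Larix),(Urocyon,Musca))).
Branch lengths along that path: 0.47 + 1.40 + 1.69 + 1.27 + 0.43 + 0.13 = 5.39.

5.39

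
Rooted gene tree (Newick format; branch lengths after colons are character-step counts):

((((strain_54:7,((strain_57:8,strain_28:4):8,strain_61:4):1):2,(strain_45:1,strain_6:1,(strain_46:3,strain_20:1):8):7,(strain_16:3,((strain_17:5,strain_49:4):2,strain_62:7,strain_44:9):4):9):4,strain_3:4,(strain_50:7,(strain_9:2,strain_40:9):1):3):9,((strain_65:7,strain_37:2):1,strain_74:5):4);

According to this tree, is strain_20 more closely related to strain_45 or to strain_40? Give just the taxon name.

The MRCA of strain_20 and strain_45 subtends (strain_45,strain_6,(strain_46,strain_20)) (4 taxa).
The MRCA of strain_20 and strain_40 subtends (((strain_54,((strain_57,strain_28),strain_61)),(strain_45,strain_6,(strain_46,strain_20)),(strain_16,((strain_17,strain_49),strain_62,strain_44))),strain_3,(strain_50,(strain_9,strain_40))) (17 taxa).
The first is nested inside the second, so strain_20 shares a more recent common ancestor with strain_45.

strain_45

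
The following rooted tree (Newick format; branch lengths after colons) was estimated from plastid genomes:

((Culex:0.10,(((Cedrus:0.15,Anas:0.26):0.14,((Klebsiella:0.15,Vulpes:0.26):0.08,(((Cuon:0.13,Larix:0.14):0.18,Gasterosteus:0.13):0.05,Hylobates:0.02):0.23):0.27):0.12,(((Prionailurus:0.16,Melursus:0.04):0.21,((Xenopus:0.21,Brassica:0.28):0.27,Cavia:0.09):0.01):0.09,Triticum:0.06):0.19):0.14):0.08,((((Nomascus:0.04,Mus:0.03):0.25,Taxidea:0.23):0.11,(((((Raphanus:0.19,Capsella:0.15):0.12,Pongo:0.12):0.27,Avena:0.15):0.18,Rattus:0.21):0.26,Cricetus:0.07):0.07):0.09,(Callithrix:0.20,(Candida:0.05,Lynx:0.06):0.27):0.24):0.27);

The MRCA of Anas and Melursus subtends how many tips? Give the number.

14

The MRCA of Anas and Melursus is the node subtending (((Cedrus,Anas),((Klebsiella,Vulpes),(((Cuon,Larix),Gasterosteus),Hylobates))),(((Prionailurus,Melursus),((Xenopus,Brassica),Cavia)),Triticum)).
That clade contains 14 terminal taxa: Anas, Brassica, Cavia, Cedrus, Cuon, Gasterosteus, Hylobates, Klebsiella, Larix, Melursus, Prionailurus, Triticum, Vulpes, Xenopus.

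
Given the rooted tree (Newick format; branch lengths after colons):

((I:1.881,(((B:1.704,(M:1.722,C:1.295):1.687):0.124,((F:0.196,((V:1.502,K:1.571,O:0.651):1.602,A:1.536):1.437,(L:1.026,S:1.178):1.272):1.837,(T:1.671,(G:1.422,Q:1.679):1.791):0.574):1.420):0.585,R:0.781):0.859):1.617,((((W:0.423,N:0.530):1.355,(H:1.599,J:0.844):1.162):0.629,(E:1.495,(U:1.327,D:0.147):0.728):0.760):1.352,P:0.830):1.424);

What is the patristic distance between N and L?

The path runs N → … → MRCA → … → L; the MRCA is the root of the tree.
Branch lengths along that path: 0.530 + 1.355 + 0.629 + 1.352 + 1.424 + 1.617 + 0.859 + 0.585 + 1.420 + 1.837 + 1.272 + 1.026 = 13.906.

13.906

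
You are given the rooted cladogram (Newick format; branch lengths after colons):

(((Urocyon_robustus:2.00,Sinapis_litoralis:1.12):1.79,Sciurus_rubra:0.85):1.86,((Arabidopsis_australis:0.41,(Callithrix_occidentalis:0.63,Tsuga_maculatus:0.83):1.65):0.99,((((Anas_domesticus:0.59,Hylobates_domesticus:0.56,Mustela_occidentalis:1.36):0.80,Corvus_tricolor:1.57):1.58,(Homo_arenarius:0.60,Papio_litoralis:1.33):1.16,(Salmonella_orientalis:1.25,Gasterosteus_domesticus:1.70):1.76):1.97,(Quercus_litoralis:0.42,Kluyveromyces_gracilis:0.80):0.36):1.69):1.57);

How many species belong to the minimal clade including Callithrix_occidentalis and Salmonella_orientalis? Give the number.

The MRCA of Callithrix_occidentalis and Salmonella_orientalis is the node subtending ((Arabidopsis_australis,(Callithrix_occidentalis,Tsuga_maculatus)),((((Anas_domesticus,Hylobates_domesticus,Mustela_occidentalis),Corvus_tricolor),(Homo_arenarius,Papio_litoralis),(Salmonella_orientalis,Gasterosteus_domesticus)),(Quercus_litoralis,Kluyveromyces_gracilis))).
That clade contains 13 terminal taxa: Anas_domesticus, Arabidopsis_australis, Callithrix_occidentalis, Corvus_tricolor, Gasterosteus_domesticus, Homo_arenarius, Hylobates_domesticus, Kluyveromyces_gracilis, Mustela_occidentalis, Papio_litoralis, Quercus_litoralis, Salmonella_orientalis, Tsuga_maculatus.

13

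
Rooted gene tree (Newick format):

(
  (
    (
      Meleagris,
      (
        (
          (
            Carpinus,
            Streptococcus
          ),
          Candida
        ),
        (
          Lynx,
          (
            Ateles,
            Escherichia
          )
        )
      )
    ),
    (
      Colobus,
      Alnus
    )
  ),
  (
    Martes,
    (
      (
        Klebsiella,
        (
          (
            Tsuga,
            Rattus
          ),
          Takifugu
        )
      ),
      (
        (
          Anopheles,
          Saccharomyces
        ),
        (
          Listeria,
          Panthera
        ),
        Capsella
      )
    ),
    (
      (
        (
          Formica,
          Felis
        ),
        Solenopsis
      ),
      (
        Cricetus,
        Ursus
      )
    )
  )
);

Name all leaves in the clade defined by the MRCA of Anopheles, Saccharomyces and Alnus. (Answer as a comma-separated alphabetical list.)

Alnus, Anopheles, Ateles, Candida, Capsella, Carpinus, Colobus, Cricetus, Escherichia, Felis, Formica, Klebsiella, Listeria, Lynx, Martes, Meleagris, Panthera, Rattus, Saccharomyces, Solenopsis, Streptococcus, Takifugu, Tsuga, Ursus

Tracing Anopheles: it sits inside (Anopheles,Saccharomyces).
Tracing Saccharomyces: it sits inside (Anopheles,Saccharomyces).
Tracing Alnus: it sits inside (Colobus,Alnus).
The smallest clade enclosing all 3 is the whole tree (their MRCA is the root), so the answer is all 24 tips in alphabetical order.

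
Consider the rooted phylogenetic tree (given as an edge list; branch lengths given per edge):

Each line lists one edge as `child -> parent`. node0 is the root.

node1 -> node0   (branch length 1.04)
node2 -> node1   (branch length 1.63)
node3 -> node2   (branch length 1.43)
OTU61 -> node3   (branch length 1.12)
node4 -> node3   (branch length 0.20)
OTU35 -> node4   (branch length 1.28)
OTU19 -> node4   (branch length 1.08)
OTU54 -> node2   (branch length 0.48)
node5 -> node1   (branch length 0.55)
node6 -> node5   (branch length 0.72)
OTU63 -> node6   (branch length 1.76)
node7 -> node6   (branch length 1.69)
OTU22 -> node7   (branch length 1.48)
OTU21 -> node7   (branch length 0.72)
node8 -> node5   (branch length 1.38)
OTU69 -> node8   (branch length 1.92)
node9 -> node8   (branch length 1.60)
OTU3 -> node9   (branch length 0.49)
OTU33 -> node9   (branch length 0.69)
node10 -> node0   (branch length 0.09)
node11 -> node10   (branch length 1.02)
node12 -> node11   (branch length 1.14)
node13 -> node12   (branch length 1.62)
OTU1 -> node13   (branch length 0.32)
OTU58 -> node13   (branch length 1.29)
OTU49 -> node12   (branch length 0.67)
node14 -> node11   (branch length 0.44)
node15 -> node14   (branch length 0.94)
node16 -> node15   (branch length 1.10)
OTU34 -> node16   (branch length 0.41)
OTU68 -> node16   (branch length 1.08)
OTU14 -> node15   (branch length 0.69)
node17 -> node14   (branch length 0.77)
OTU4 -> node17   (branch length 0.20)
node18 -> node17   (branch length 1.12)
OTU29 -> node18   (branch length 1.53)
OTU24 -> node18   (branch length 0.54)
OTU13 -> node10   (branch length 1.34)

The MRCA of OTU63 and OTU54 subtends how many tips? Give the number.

The MRCA of OTU63 and OTU54 is the node subtending (((OTU61,(OTU35,OTU19)),OTU54),((OTU63,(OTU22,OTU21)),(OTU69,(OTU3,OTU33)))).
That clade contains 10 terminal taxa: OTU19, OTU21, OTU22, OTU3, OTU33, OTU35, OTU54, OTU61, OTU63, OTU69.

10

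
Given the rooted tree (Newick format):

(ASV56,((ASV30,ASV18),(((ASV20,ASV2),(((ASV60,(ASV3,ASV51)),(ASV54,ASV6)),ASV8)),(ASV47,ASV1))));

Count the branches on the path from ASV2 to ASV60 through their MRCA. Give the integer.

6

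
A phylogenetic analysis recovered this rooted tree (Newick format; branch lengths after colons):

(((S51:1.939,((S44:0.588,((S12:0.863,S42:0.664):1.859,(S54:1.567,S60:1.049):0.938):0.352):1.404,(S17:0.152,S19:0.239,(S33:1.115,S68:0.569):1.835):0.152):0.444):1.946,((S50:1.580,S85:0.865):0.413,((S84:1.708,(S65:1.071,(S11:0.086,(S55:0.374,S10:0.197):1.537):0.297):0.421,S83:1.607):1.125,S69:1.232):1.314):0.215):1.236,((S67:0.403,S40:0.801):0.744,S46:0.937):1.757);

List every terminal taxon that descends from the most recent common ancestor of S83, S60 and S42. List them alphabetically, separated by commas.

S10, S11, S12, S17, S19, S33, S42, S44, S50, S51, S54, S55, S60, S65, S68, S69, S83, S84, S85

Tracing S83: it sits inside (S84,(S65,(S11,(S55,S10))),S83).
Tracing S60: it sits inside (S54,S60).
Tracing S42: it sits inside (S12,S42).
The smallest clade enclosing all 3 is ((S51,((S44,((S12,S42),(S54,S60))),(S17,S19,(S33,S68)))),((S50,S85),((S84,(S65,(S11,(S55,S10))),S83),S69))); the answer is its 19 terminal taxa in alphabetical order.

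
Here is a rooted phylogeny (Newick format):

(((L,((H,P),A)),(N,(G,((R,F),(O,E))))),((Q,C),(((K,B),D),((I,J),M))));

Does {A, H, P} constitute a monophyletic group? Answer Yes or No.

Yes

The most recent common ancestor of these taxa subtends ((H,P),A).
That clade has exactly 3 tips — every listed taxon and nothing else — so the group is monophyletic.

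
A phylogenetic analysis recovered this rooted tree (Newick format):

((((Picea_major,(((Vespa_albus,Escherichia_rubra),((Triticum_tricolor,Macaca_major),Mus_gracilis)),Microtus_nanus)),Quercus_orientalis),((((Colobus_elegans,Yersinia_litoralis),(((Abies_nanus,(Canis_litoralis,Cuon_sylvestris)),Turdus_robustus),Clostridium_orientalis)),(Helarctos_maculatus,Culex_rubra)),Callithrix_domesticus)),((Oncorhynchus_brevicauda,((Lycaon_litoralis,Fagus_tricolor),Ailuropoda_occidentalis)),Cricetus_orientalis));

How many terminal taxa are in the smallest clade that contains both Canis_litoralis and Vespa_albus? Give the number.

18

The MRCA of Canis_litoralis and Vespa_albus is the node subtending (((Picea_major,(((Vespa_albus,Escherichia_rubra),((Triticum_tricolor,Macaca_major),Mus_gracilis)),Microtus_nanus)),Quercus_orientalis),((((Colobus_elegans,Yersinia_litoralis),(((Abies_nanus,(Canis_litoralis,Cuon_sylvestris)),Turdus_robustus),Clostridium_orientalis)),(Helarctos_maculatus,Culex_rubra)),Callithrix_domesticus)).
That clade contains 18 terminal taxa: Abies_nanus, Callithrix_domesticus, Canis_litoralis, Clostridium_orientalis, Colobus_elegans, Culex_rubra, Cuon_sylvestris, Escherichia_rubra, Helarctos_maculatus, Macaca_major, Microtus_nanus, Mus_gracilis, Picea_major, Quercus_orientalis, Triticum_tricolor, Turdus_robustus, Vespa_albus, Yersinia_litoralis.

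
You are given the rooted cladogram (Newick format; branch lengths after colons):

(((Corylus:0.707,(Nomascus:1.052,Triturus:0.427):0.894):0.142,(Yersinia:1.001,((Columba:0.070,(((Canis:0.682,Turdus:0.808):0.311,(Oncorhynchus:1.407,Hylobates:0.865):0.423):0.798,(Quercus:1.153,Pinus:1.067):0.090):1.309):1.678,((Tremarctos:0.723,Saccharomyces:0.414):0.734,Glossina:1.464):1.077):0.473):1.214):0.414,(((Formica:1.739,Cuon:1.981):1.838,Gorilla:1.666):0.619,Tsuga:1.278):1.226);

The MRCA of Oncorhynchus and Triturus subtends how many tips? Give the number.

14

The MRCA of Oncorhynchus and Triturus is the node subtending ((Corylus,(Nomascus,Triturus)),(Yersinia,((Columba,(((Canis,Turdus),(Oncorhynchus,Hylobates)),(Quercus,Pinus))),((Tremarctos,Saccharomyces),Glossina)))).
That clade contains 14 terminal taxa: Canis, Columba, Corylus, Glossina, Hylobates, Nomascus, Oncorhynchus, Pinus, Quercus, Saccharomyces, Tremarctos, Triturus, Turdus, Yersinia.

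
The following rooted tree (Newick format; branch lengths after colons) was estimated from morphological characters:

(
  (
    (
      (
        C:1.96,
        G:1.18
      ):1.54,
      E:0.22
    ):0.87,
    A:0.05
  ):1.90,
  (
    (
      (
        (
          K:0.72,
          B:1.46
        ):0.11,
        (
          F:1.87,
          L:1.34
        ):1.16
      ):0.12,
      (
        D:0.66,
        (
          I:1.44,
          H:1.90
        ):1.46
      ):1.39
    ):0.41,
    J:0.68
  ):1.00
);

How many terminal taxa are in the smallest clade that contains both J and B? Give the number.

The MRCA of J and B is the node subtending ((((K,B),(F,L)),(D,(I,H))),J).
That clade contains 8 terminal taxa: B, D, F, H, I, J, K, L.

8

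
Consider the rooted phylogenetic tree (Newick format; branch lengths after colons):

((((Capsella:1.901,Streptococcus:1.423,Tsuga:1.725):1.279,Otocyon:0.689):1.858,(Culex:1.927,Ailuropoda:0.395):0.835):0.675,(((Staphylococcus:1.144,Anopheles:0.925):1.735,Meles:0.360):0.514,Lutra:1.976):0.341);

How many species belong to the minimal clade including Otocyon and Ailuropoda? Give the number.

6

The MRCA of Otocyon and Ailuropoda is the node subtending (((Capsella,Streptococcus,Tsuga),Otocyon),(Culex,Ailuropoda)).
That clade contains 6 terminal taxa: Ailuropoda, Capsella, Culex, Otocyon, Streptococcus, Tsuga.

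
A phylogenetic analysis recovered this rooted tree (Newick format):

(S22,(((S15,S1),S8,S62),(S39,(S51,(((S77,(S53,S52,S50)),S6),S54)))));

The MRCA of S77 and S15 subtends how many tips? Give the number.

The MRCA of S77 and S15 is the node subtending (((S15,S1),S8,S62),(S39,(S51,(((S77,(S53,S52,S50)),S6),S54)))).
That clade contains 12 terminal taxa: S1, S15, S39, S50, S51, S52, S53, S54, S6, S62, S77, S8.

12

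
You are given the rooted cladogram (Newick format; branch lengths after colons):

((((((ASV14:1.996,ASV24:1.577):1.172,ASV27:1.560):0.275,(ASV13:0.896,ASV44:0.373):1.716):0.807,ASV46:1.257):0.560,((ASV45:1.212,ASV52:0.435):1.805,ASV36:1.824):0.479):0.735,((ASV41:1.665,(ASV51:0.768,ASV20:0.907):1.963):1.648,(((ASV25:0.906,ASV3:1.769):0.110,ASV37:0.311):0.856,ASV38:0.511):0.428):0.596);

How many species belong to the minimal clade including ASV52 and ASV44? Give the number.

The MRCA of ASV52 and ASV44 is the node subtending (((((ASV14,ASV24),ASV27),(ASV13,ASV44)),ASV46),((ASV45,ASV52),ASV36)).
That clade contains 9 terminal taxa: ASV13, ASV14, ASV24, ASV27, ASV36, ASV44, ASV45, ASV46, ASV52.

9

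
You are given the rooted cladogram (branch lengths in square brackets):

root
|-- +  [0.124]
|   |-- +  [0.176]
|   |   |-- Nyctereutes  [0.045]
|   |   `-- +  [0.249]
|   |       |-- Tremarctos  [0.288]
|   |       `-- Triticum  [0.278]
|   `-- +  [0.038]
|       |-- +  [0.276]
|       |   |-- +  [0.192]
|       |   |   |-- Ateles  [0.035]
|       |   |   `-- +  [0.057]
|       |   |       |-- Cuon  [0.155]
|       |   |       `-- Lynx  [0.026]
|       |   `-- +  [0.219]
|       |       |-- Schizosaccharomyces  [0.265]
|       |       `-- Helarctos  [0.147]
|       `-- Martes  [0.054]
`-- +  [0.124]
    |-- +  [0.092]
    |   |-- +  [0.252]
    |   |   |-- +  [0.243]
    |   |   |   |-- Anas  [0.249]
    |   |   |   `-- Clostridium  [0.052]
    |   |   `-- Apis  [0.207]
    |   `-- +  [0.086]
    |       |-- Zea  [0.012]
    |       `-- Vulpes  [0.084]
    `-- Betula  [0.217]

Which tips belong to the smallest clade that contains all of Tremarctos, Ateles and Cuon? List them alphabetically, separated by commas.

Ateles, Cuon, Helarctos, Lynx, Martes, Nyctereutes, Schizosaccharomyces, Tremarctos, Triticum

Tracing Tremarctos: it sits inside (Tremarctos,Triticum).
Tracing Ateles: it sits inside (Ateles,(Cuon,Lynx)).
Tracing Cuon: it sits inside (Cuon,Lynx).
The smallest clade enclosing all 3 is ((Nyctereutes,(Tremarctos,Triticum)),(((Ateles,(Cuon,Lynx)),(Schizosaccharomyces,Helarctos)),Martes)); the answer is its 9 terminal taxa in alphabetical order.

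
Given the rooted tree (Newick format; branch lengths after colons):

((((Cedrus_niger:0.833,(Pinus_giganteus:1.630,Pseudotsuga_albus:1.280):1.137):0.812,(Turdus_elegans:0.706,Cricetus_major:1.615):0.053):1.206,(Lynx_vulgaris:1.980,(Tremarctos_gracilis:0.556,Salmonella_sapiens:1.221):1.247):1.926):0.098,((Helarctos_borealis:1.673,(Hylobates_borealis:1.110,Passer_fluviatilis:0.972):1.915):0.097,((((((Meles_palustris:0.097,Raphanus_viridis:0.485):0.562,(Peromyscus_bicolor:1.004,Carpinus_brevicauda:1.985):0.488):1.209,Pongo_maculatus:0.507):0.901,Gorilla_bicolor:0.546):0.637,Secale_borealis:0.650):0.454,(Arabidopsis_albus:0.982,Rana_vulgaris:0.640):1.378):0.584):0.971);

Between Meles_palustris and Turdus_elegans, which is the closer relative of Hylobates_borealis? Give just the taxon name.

The MRCA of Hylobates_borealis and Meles_palustris subtends ((Helarctos_borealis,(Hylobates_borealis,Passer_fluviatilis)),((((((Meles_palustris,Raphanus_viridis),(Peromyscus_bicolor,Carpinus_brevicauda)),Pongo_maculatus),Gorilla_bicolor),Secale_borealis),(Arabidopsis_albus,Rana_vulgaris))) (12 taxa).
The MRCA of Hylobates_borealis and Turdus_elegans is the root, subtending the entire tree (20 taxa).
The first is nested inside the second, so Hylobates_borealis shares a more recent common ancestor with Meles_palustris.

Meles_palustris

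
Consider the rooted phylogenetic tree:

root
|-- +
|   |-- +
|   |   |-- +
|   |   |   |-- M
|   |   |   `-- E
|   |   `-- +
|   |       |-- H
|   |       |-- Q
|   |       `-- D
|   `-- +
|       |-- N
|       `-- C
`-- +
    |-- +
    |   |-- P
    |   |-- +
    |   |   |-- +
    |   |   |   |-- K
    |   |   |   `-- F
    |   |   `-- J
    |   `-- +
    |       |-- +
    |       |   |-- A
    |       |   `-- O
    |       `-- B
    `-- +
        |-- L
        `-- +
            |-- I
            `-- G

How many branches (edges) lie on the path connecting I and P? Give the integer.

The MRCA of I and P is the node subtending ((P,((K,F),J),((A,O),B)),(L,(I,G))).
From I up to that node: 3 branches. From P up to the same node: 2 branches. Total: 3 + 2 = 5.

5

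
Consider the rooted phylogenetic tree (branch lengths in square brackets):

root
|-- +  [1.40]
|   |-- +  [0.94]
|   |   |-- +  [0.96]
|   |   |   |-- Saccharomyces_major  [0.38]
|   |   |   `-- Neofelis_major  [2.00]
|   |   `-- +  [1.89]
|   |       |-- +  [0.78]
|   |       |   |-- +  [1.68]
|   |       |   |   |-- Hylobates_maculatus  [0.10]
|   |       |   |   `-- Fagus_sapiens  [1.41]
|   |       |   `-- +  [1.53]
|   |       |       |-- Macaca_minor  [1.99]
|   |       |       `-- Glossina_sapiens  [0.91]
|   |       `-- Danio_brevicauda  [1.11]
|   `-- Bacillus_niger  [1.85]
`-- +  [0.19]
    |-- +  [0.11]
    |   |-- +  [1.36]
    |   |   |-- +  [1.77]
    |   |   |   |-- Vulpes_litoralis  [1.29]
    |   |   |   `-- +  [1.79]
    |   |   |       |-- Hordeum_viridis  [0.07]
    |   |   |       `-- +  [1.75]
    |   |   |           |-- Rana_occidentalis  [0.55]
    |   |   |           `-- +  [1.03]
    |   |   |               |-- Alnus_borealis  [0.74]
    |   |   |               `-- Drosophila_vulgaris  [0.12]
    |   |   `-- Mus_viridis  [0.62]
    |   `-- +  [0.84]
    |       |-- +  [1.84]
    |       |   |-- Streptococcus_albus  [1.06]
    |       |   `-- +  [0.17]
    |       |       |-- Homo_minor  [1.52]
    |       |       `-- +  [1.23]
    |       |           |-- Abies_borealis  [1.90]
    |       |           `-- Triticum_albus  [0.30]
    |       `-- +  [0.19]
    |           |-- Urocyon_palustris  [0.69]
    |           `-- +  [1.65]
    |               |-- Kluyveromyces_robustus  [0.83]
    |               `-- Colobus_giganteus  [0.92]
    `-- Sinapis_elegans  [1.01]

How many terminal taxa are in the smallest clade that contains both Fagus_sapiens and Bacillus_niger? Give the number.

The MRCA of Fagus_sapiens and Bacillus_niger is the node subtending (((Saccharomyces_major,Neofelis_major),(((Hylobates_maculatus,Fagus_sapiens),(Macaca_minor,Glossina_sapiens)),Danio_brevicauda)),Bacillus_niger).
That clade contains 8 terminal taxa: Bacillus_niger, Danio_brevicauda, Fagus_sapiens, Glossina_sapiens, Hylobates_maculatus, Macaca_minor, Neofelis_major, Saccharomyces_major.

8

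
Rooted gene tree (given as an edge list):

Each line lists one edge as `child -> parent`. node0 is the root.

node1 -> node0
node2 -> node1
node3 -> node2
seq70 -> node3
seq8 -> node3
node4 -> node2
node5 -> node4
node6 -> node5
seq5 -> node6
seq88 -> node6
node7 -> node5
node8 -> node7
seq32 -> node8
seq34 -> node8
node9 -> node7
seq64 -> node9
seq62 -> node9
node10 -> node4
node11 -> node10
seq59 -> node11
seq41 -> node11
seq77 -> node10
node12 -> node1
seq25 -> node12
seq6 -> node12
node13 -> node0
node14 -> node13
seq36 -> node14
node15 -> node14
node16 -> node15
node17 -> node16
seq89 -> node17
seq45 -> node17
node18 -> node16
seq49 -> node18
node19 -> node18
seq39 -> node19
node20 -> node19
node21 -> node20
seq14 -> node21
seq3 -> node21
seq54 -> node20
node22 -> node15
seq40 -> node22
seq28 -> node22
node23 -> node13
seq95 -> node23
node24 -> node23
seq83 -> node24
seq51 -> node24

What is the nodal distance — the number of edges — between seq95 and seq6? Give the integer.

The MRCA of seq95 and seq6 is the root of the tree.
From seq95 up to that node: 3 branches. From seq6 up to the same node: 3 branches. Total: 3 + 3 = 6.

6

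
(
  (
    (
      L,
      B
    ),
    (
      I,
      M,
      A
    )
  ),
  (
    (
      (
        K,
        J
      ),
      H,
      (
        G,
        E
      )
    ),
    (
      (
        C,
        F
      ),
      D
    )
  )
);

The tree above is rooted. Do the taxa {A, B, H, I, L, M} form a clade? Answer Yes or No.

The MRCA of the listed taxa is the root, so the smallest clade containing them is the whole tree.
That clade also contains C, D, E, F, G, J, K, which are not in the proposed group, so the group is not monophyletic.

No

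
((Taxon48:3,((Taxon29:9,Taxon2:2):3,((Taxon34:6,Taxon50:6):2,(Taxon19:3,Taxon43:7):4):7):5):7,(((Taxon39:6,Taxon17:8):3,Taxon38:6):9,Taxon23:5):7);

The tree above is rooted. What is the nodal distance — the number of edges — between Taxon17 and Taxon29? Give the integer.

8

The MRCA of Taxon17 and Taxon29 is the root of the tree.
From Taxon17 up to that node: 4 branches. From Taxon29 up to the same node: 4 branches. Total: 4 + 4 = 8.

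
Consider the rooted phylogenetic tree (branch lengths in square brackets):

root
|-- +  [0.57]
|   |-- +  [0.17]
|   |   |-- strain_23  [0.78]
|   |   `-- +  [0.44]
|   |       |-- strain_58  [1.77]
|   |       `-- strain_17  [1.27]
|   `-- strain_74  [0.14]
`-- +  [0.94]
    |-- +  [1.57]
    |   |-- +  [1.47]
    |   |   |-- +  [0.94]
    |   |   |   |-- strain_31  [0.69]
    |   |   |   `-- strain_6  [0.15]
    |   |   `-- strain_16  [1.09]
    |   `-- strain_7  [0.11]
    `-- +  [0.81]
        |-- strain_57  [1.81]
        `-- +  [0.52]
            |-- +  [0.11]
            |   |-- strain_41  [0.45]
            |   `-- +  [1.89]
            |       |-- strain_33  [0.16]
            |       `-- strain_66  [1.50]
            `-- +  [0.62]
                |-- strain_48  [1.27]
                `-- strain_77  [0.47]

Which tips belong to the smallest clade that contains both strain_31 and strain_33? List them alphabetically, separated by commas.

strain_16, strain_31, strain_33, strain_41, strain_48, strain_57, strain_6, strain_66, strain_7, strain_77

Tracing strain_31: it sits inside (strain_31,strain_6).
Tracing strain_33: it sits inside (strain_33,strain_66).
The smallest clade enclosing both is ((((strain_31,strain_6),strain_16),strain_7),(strain_57,((strain_41,(strain_33,strain_66)),(strain_48,strain_77)))); the answer is its 10 terminal taxa in alphabetical order.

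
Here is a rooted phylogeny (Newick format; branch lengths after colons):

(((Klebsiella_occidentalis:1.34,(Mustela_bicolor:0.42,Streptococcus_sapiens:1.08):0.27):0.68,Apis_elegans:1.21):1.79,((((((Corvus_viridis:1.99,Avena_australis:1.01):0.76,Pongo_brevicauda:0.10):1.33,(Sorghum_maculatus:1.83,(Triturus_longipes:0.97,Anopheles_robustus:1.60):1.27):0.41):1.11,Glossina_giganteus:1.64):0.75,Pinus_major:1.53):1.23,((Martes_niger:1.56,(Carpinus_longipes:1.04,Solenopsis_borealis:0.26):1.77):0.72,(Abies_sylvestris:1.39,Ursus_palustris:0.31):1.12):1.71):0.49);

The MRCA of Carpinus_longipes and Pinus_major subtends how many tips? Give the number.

13

The MRCA of Carpinus_longipes and Pinus_major is the node subtending ((((((Corvus_viridis,Avena_australis),Pongo_brevicauda),(Sorghum_maculatus,(Triturus_longipes,Anopheles_robustus))),Glossina_giganteus),Pinus_major),((Martes_niger,(Carpinus_longipes,Solenopsis_borealis)),(Abies_sylvestris,Ursus_palustris))).
That clade contains 13 terminal taxa: Abies_sylvestris, Anopheles_robustus, Avena_australis, Carpinus_longipes, Corvus_viridis, Glossina_giganteus, Martes_niger, Pinus_major, Pongo_brevicauda, Solenopsis_borealis, Sorghum_maculatus, Triturus_longipes, Ursus_palustris.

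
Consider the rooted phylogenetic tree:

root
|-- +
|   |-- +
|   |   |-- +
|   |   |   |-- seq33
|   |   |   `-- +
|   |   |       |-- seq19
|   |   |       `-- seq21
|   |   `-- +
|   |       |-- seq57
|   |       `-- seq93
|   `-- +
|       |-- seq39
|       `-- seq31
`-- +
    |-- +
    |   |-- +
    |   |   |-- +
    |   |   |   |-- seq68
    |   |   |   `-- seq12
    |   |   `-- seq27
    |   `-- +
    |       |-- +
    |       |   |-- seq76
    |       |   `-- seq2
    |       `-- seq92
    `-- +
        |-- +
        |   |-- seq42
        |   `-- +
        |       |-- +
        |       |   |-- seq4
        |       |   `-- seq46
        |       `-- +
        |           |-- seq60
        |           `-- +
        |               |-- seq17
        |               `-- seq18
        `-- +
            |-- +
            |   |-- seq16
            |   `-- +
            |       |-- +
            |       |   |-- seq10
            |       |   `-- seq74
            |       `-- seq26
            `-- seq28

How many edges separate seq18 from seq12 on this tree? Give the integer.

The MRCA of seq18 and seq12 is the node subtending ((((seq68,seq12),seq27),((seq76,seq2),seq92)),((seq42,((seq4,seq46),(seq60,(seq17,seq18)))),((seq16,((seq10,seq74),seq26)),seq28))).
From seq18 up to that node: 6 branches. From seq12 up to the same node: 4 branches. Total: 6 + 4 = 10.

10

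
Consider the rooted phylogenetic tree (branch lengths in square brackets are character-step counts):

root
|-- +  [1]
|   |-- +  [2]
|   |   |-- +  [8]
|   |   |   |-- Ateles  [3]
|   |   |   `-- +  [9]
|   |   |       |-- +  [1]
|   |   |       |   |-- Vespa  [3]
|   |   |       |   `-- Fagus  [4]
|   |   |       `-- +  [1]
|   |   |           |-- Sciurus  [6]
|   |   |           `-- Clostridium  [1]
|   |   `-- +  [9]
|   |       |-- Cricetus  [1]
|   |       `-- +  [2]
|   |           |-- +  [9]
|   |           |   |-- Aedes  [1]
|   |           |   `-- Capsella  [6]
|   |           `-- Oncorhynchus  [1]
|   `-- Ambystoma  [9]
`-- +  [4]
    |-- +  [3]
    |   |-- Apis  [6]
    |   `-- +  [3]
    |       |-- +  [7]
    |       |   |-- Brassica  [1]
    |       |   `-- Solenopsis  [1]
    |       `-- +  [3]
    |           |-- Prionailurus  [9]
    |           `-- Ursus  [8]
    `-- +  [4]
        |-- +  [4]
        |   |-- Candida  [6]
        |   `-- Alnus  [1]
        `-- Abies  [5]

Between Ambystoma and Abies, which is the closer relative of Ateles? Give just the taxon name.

Ambystoma

The MRCA of Ateles and Ambystoma subtends (((Ateles,((Vespa,Fagus),(Sciurus,Clostridium))),(Cricetus,((Aedes,Capsella),Oncorhynchus))),Ambystoma) (10 taxa).
The MRCA of Ateles and Abies is the root, subtending the entire tree (18 taxa).
The first is nested inside the second, so Ateles shares a more recent common ancestor with Ambystoma.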